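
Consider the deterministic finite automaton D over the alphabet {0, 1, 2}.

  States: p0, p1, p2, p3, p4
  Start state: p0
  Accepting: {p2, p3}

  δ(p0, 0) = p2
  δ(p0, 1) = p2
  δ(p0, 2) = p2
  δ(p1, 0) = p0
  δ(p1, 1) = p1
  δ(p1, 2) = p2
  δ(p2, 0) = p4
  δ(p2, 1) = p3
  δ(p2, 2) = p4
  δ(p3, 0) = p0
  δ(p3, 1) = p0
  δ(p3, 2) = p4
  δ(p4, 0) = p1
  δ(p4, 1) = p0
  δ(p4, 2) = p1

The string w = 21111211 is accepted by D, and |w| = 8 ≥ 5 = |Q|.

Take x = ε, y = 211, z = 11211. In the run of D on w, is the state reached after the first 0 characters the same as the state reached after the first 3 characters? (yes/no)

yes

Run of D on the first 3 characters of w = 2 1 1:
  step 0: p0  (start)
  step 1: p2  (read 2: p0→p2)
  step 2: p3  (read 1: p2→p3)
  step 3: p0  (read 1: p3→p0)

After x (step 0): p0. After xy (step 3): p0.
They match, so y = 211 drives D around a cycle from p0 back to itself; pumping y any number of times keeps D in p0 before reading z, and xyⁱz ∈ L(D) for every i ≥ 0.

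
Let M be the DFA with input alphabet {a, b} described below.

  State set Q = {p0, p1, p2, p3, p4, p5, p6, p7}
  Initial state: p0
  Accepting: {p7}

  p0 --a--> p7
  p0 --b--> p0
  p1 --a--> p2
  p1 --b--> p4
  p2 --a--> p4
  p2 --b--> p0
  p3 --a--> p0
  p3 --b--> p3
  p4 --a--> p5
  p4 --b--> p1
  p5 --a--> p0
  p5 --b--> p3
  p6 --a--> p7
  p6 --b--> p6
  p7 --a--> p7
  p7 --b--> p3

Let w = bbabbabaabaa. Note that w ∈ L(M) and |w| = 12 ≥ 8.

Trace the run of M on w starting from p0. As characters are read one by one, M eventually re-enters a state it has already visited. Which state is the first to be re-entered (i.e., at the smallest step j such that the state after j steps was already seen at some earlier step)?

State sequence: p0 -b-> p0 -b-> p0 -a-> p7 -b-> p3 -b-> p3 -a-> p0 -b-> p0 -a-> p7 -a-> p7 -b-> p3 -a-> p0 -a-> p7
First repeat at step 1: p0 was already visited.

The earliest repeat is at step j = 1: M is in p0, which it already visited at step i = 0.

p0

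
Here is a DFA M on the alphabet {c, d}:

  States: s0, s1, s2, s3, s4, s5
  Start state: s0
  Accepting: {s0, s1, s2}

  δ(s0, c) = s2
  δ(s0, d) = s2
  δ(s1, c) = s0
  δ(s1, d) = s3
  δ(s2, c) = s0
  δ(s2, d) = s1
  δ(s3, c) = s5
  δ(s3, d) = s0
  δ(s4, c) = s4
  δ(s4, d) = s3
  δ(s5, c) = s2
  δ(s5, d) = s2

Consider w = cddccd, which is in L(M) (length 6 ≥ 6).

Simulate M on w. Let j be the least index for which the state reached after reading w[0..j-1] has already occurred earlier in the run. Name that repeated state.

State sequence: s0 -c-> s2 -d-> s1 -d-> s3 -c-> s5 -c-> s2 -d-> s1
First repeat at step 5: s2 was already visited.

The earliest repeat is at step j = 5: M is in s2, which it already visited at step i = 1.
The DFA has 6 states, so the proof of the pumping lemma guarantees a repeated state among the first 6+1 visited; the segment between the two visits is the pumpable y.

s2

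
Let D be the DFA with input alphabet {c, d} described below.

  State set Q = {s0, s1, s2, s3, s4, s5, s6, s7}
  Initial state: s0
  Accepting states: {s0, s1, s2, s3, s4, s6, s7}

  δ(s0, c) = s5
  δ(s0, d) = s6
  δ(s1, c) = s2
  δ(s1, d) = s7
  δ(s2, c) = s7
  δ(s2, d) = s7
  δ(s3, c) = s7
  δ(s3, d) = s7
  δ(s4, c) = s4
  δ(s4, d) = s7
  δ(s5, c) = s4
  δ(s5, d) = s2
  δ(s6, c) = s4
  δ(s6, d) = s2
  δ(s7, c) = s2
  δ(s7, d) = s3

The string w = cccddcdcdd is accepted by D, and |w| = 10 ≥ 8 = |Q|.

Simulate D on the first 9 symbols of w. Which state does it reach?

s3

Run of D on the first 9 characters of w = c c c d d c d c d:
  step 0: s0  (start)
  step 1: s5  (read c: s0→s5)
  step 2: s4  (read c: s5→s4)
  step 3: s4  (read c: s4→s4)
  step 4: s7  (read d: s4→s7)
  step 5: s3  (read d: s7→s3)
  step 6: s7  (read c: s3→s7)
  step 7: s3  (read d: s7→s3)
  step 8: s7  (read c: s3→s7)
  step 9: s3  (read d: s7→s3)

After reading 9 characters, D is in state s3.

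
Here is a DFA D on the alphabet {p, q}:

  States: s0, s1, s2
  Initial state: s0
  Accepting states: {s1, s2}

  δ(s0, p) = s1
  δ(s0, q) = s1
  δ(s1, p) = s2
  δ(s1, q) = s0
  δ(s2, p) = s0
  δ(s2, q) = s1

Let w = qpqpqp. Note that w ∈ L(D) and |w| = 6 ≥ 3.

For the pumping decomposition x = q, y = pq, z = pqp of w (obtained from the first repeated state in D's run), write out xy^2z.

xy^2z = q·pq·pq·pqp = qpqpqpqp.
Reading y = pq takes D from s1 back to s1, so after x·y·y the machine is still in s1, and z then leads to the accepting state s2. Hence qpqpqpqp ∈ L(D).

qpqpqpqp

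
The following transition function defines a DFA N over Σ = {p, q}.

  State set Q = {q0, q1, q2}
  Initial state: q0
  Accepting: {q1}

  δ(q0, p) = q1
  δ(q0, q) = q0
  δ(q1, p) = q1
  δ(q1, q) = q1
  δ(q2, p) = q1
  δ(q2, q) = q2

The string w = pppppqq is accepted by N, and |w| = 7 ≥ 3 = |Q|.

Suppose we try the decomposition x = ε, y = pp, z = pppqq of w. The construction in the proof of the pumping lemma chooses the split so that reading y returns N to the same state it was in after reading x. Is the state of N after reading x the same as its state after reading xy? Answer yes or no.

Run of N on the first 2 characters of w = p p:
  step 0: q0  (start)
  step 1: q1  (read p: q0→q1)
  step 2: q1  (read p: q1→q1)

After x (step 0): q0. After xy (step 2): q1.
They differ (q0 ≠ q1), so y is not a cycle from the state after x; this split is not the one the pumping-lemma construction produces, and pumping y need not keep the string in L(N).

no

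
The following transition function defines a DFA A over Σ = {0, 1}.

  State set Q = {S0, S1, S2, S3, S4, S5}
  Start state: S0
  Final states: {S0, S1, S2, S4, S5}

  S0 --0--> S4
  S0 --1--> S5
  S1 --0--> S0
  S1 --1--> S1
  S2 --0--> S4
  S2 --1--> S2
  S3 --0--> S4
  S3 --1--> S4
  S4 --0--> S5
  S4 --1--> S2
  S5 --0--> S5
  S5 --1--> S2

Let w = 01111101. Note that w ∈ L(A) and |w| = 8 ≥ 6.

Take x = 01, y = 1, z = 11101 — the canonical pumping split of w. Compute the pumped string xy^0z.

xy⁰z = xz = 01·11101 = 0111101.
Reading y = 1 takes A from S2 back to S2, so after x the machine is still in S2, and z then leads to the accepting state S2. Hence 0111101 ∈ L(A).

0111101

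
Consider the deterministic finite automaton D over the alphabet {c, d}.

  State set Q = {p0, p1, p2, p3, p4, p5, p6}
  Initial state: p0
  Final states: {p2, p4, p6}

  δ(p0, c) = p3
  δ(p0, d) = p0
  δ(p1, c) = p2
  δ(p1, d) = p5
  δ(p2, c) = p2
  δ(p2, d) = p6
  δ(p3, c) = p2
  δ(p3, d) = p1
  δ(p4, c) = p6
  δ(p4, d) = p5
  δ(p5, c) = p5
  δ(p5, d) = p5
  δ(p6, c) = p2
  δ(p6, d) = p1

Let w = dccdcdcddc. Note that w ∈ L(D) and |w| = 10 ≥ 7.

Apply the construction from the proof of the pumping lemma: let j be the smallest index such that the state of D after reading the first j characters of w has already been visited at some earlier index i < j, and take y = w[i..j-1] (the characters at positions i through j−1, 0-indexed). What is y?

Run of D on w = d c c d c d c d d c:
  step 0: p0  (start)
  step 1: p0  (read d: p0→p0)   ← first repeat (p0 seen earlier)
  step 2: p3  (read c: p0→p3)
  step 3: p2  (read c: p3→p2)
  step 4: p6  (read d: p2→p6)
  step 5: p2  (read c: p6→p2)
  step 6: p6  (read d: p2→p6)
  step 7: p2  (read c: p6→p2)
  step 8: p6  (read d: p2→p6)
  step 9: p1  (read d: p6→p1)
  step 10: p2  (read c: p1→p2)

So i = 0, j = 1, giving x = w[0:0] = ε, y = w[0:1] = d, z = w[1:10] = ccdcdcddc.
Check: |xy| = 1 ≤ 7 and |y| = 1 ≥ 1. Reading y takes D from p0 back to p0, so every xyⁱz is accepted.

d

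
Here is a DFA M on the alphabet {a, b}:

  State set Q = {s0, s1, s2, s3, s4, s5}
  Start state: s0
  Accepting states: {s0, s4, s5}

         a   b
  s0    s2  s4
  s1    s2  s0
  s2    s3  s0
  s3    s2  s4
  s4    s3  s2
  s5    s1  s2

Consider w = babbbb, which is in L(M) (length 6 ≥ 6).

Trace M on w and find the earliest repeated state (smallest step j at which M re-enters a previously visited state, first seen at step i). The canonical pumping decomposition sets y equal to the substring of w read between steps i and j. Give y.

State sequence: s0 -b-> s4 -a-> s3 -b-> s4 -b-> s2 -b-> s0 -b-> s4
First repeat at step 3: s4 was already visited.

So i = 1, j = 3, giving x = w[0:1] = b, y = w[1:3] = ab, z = w[3:6] = bbb.
Check: |xy| = 3 ≤ 6 and |y| = 2 ≥ 1. Reading y takes M from s4 back to s4, so every xyⁱz is accepted.

ab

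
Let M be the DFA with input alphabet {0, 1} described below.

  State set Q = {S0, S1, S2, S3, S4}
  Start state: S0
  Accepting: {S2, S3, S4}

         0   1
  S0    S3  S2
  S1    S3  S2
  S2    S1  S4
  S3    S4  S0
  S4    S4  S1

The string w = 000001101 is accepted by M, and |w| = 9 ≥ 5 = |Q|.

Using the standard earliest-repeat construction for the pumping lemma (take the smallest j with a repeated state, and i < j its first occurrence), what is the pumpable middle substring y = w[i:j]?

0

State sequence: S0 -0-> S3 -0-> S4 -0-> S4 -0-> S4 -0-> S4 -1-> S1 -1-> S2 -0-> S1 -1-> S2
First repeat at step 3: S4 was already visited.

So i = 2, j = 3, giving x = w[0:2] = 00, y = w[2:3] = 0, z = w[3:9] = 001101.
Check: |xy| = 3 ≤ 5 and |y| = 1 ≥ 1. Reading y takes M from S4 back to S4, so every xyⁱz is accepted.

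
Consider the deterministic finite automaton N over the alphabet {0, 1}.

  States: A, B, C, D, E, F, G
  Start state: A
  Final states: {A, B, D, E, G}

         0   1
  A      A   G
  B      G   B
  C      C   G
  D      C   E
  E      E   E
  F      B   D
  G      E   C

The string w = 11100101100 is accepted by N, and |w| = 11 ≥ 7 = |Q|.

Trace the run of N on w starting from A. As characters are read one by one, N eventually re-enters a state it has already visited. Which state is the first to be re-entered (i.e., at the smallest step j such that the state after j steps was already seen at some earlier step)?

State sequence: A -1-> G -1-> C -1-> G -0-> E -0-> E -1-> E -0-> E -1-> E -1-> E -0-> E -0-> E
First repeat at step 3: G was already visited.

The earliest repeat is at step j = 3: N is in G, which it already visited at step i = 1.

G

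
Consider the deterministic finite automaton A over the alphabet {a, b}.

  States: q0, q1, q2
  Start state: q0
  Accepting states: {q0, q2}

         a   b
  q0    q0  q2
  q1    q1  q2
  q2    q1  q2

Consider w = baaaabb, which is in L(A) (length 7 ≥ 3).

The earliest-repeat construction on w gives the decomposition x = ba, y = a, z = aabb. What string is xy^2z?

xy^2z = ba·a·a·aabb = baaaaabb.
Reading y = a takes A from q1 back to q1, so after x·y·y the machine is still in q1, and z then leads to the accepting state q2. Hence baaaaabb ∈ L(A).

baaaaabb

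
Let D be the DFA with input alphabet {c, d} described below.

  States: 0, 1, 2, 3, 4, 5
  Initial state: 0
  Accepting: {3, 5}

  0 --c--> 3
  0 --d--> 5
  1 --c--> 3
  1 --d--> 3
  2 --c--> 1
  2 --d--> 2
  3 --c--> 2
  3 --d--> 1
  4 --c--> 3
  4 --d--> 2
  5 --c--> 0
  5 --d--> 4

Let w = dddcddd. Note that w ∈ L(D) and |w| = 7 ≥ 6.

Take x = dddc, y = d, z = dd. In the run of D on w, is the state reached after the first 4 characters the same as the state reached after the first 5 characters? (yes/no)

no

State sequence: 0 -d-> 5 -d-> 4 -d-> 2 -c-> 1 -d-> 3

After x (step 4): 1. After xy (step 5): 3.
They differ (1 ≠ 3), so y is not a cycle from the state after x; this split is not the one the pumping-lemma construction produces, and pumping y need not keep the string in L(D).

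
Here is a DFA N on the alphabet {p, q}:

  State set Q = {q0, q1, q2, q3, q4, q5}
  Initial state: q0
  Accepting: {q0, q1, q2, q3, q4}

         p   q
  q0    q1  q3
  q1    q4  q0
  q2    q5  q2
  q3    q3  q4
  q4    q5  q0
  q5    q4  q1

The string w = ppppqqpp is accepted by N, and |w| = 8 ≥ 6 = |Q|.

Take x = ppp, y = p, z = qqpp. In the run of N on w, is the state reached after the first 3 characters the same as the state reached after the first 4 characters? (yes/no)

State sequence: q0 -p-> q1 -p-> q4 -p-> q5 -p-> q4

After x (step 3): q5. After xy (step 4): q4.
They differ (q5 ≠ q4), so y is not a cycle from the state after x; this split is not the one the pumping-lemma construction produces, and pumping y need not keep the string in L(N).

no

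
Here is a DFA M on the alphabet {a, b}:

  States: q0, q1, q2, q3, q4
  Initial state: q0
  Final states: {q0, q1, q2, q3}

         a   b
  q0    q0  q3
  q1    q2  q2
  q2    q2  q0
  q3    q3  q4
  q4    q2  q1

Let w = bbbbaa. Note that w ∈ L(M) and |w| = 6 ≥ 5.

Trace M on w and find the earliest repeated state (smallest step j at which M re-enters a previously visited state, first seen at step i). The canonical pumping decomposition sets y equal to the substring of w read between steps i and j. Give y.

a

State sequence: q0 -b-> q3 -b-> q4 -b-> q1 -b-> q2 -a-> q2 -a-> q2
First repeat at step 5: q2 was already visited.

So i = 4, j = 5, giving x = w[0:4] = bbbb, y = w[4:5] = a, z = w[5:6] = a.
Check: |xy| = 5 ≤ 5 and |y| = 1 ≥ 1. Reading y takes M from q2 back to q2, so every xyⁱz is accepted.
The DFA has 5 states, so the proof of the pumping lemma guarantees a repeated state among the first 5+1 visited; the segment between the two visits is the pumpable y.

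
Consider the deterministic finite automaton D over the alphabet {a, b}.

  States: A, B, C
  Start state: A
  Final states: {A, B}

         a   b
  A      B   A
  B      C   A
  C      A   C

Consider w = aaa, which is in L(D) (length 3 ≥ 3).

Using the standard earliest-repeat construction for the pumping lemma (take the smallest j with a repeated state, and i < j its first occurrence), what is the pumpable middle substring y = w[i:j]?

State sequence: A -a-> B -a-> C -a-> A
First repeat at step 3: A was already visited.

So i = 0, j = 3, giving x = w[0:0] = ε, y = w[0:3] = aaa, z = w[3:3] = ε.
Check: |xy| = 3 ≤ 3 and |y| = 3 ≥ 1. Reading y takes D from A back to A, so every xyⁱz is accepted.

aaa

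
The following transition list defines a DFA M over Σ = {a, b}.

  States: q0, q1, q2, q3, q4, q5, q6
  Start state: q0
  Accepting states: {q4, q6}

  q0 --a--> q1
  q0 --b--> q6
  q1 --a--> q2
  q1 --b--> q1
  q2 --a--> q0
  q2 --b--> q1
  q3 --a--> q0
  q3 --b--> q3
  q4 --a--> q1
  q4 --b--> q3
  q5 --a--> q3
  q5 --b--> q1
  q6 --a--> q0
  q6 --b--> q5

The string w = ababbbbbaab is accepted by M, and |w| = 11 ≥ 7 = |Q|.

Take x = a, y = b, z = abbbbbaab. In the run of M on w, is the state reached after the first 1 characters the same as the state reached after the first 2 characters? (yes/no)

yes

State sequence: q0 -a-> q1 -b-> q1

After x (step 1): q1. After xy (step 2): q1.
They match, so y = b drives M around a cycle from q1 back to itself; pumping y any number of times keeps M in q1 before reading z, and xyⁱz ∈ L(M) for every i ≥ 0.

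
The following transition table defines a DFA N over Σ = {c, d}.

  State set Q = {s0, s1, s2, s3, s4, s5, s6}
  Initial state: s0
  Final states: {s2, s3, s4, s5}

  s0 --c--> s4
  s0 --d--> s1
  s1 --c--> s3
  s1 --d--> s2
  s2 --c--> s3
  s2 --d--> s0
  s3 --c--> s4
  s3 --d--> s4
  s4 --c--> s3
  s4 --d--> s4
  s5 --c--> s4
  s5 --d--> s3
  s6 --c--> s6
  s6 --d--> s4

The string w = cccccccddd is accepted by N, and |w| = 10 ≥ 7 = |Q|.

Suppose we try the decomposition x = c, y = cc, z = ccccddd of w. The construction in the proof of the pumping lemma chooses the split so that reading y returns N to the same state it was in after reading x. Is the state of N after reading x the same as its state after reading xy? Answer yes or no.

yes

State sequence: s0 -c-> s4 -c-> s3 -c-> s4

After x (step 1): s4. After xy (step 3): s4.
They match, so y = cc drives N around a cycle from s4 back to itself; pumping y any number of times keeps N in s4 before reading z, and xyⁱz ∈ L(N) for every i ≥ 0.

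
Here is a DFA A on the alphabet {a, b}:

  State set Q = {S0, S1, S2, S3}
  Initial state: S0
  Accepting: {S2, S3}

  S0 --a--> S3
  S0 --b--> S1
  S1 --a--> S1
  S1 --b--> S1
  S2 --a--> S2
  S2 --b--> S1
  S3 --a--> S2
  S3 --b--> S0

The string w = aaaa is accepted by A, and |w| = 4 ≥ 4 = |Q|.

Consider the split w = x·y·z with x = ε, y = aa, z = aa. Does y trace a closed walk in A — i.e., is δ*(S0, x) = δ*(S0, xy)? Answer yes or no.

no

State sequence: S0 -a-> S3 -a-> S2

After x (step 0): S0. After xy (step 2): S2.
They differ (S0 ≠ S2), so y is not a cycle from the state after x; this split is not the one the pumping-lemma construction produces, and pumping y need not keep the string in L(A).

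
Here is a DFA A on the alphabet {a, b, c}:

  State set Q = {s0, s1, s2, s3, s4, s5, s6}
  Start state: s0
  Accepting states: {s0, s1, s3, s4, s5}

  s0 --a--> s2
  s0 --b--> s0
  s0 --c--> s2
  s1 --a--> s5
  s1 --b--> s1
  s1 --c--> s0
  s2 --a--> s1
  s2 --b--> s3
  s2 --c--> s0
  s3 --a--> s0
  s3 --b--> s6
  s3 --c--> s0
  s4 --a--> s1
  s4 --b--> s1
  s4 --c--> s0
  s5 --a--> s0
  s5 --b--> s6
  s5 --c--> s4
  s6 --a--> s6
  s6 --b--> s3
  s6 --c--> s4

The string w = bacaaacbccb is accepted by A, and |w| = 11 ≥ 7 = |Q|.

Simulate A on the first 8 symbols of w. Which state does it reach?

s1

Run of A on the first 8 characters of w = b a c a a a c b:
  step 0: s0  (start)
  step 1: s0  (read b: s0→s0)
  step 2: s2  (read a: s0→s2)
  step 3: s0  (read c: s2→s0)
  step 4: s2  (read a: s0→s2)
  step 5: s1  (read a: s2→s1)
  step 6: s5  (read a: s1→s5)
  step 7: s4  (read c: s5→s4)
  step 8: s1  (read b: s4→s1)

After reading 8 characters, A is in state s1.
(This kind of state-tracing is the core of the pumping-lemma construction: with 7 states, pigeonhole forces a repeat within the first 7 steps.)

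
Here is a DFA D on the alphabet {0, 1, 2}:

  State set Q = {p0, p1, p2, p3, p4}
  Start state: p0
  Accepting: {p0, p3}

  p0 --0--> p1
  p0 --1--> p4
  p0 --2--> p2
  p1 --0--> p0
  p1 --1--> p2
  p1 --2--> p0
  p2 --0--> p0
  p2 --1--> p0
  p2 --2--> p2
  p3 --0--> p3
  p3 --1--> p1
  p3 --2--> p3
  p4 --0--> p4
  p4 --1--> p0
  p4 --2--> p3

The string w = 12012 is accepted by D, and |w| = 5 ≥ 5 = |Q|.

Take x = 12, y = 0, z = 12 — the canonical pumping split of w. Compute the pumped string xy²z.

120012

xy^2z = 12·0·0·12 = 120012.
Reading y = 0 takes D from p3 back to p3, so after x·y·y the machine is still in p3, and z then leads to the accepting state p0. Hence 120012 ∈ L(D).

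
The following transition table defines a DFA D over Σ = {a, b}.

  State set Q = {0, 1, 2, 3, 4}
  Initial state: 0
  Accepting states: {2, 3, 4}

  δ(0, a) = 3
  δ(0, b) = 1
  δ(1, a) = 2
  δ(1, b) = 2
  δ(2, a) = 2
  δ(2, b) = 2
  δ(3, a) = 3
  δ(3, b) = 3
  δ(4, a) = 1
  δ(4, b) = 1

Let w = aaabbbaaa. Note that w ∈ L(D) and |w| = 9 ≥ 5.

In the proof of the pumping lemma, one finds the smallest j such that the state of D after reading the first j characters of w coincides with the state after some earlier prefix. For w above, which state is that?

3

Run of D on w = a a a b b b a a a:
  step 0: 0  (start)
  step 1: 3  (read a: 0→3)
  step 2: 3  (read a: 3→3)   ← first repeat (3 seen earlier)
  step 3: 3  (read a: 3→3)
  step 4: 3  (read b: 3→3)
  step 5: 3  (read b: 3→3)
  step 6: 3  (read b: 3→3)
  step 7: 3  (read a: 3→3)
  step 8: 3  (read a: 3→3)
  step 9: 3  (read a: 3→3)

The earliest repeat is at step j = 2: D is in 3, which it already visited at step i = 1.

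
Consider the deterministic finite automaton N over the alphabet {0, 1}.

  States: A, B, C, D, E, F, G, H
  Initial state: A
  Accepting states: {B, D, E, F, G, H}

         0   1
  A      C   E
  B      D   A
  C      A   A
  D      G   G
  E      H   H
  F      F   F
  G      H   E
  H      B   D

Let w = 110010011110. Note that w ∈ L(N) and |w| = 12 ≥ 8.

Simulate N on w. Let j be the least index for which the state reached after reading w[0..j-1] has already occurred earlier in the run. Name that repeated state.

State sequence: A -1-> E -1-> H -0-> B -0-> D -1-> G -0-> H -0-> B -1-> A -1-> E -1-> H -1-> D -0-> G
First repeat at step 6: H was already visited.

The earliest repeat is at step j = 6: N is in H, which it already visited at step i = 2.
The DFA has 8 states, so the proof of the pumping lemma guarantees a repeated state among the first 8+1 visited; the segment between the two visits is the pumpable y.

H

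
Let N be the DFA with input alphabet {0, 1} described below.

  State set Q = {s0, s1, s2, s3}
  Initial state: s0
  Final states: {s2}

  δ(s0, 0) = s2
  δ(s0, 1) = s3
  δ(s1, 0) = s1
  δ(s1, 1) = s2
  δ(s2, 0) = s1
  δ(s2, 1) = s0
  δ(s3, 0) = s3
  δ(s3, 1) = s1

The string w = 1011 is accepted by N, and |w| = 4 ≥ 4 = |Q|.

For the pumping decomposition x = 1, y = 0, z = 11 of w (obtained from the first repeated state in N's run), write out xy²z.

xy^2z = 1·0·0·11 = 10011.
Reading y = 0 takes N from s3 back to s3, so after x·y·y the machine is still in s3, and z then leads to the accepting state s2. Hence 10011 ∈ L(N).

10011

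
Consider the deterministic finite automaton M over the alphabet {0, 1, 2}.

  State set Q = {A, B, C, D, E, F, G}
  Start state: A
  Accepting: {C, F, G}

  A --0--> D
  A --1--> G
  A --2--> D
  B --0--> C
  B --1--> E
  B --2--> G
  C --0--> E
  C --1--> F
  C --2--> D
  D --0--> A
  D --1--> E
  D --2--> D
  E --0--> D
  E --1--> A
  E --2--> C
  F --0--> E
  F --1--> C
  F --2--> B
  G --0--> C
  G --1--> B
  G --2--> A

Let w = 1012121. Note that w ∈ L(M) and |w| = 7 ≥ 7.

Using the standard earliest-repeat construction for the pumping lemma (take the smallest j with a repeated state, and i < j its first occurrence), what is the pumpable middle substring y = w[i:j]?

1212

Run of M on w = 1 0 1 2 1 2 1:
  step 0: A  (start)
  step 1: G  (read 1: A→G)
  step 2: C  (read 0: G→C)
  step 3: F  (read 1: C→F)
  step 4: B  (read 2: F→B)
  step 5: E  (read 1: B→E)
  step 6: C  (read 2: E→C)   ← first repeat (C seen earlier)
  step 7: F  (read 1: C→F)

So i = 2, j = 6, giving x = w[0:2] = 10, y = w[2:6] = 1212, z = w[6:7] = 1.
Check: |xy| = 6 ≤ 7 and |y| = 4 ≥ 1. Reading y takes M from C back to C, so every xyⁱz is accepted.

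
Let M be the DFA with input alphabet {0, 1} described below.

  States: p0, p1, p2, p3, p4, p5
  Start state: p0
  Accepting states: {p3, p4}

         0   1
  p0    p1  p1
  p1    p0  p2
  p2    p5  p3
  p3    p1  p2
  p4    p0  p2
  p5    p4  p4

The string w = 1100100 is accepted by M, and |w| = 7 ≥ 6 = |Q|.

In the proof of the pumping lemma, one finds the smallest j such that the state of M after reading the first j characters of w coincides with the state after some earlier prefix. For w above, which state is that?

p2

Run of M on w = 1 1 0 0 1 0 0:
  step 0: p0  (start)
  step 1: p1  (read 1: p0→p1)
  step 2: p2  (read 1: p1→p2)
  step 3: p5  (read 0: p2→p5)
  step 4: p4  (read 0: p5→p4)
  step 5: p2  (read 1: p4→p2)   ← first repeat (p2 seen earlier)
  step 6: p5  (read 0: p2→p5)
  step 7: p4  (read 0: p5→p4)

The earliest repeat is at step j = 5: M is in p2, which it already visited at step i = 2.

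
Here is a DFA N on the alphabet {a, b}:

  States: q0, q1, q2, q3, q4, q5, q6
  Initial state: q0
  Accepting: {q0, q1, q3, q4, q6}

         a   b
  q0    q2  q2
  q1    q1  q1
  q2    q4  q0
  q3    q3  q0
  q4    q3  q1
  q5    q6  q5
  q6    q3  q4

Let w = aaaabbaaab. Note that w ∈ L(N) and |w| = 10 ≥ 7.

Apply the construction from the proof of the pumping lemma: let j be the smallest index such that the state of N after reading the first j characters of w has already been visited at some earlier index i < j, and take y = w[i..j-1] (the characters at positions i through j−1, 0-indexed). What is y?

Run of N on w = a a a a b b a a a b:
  step 0: q0  (start)
  step 1: q2  (read a: q0→q2)
  step 2: q4  (read a: q2→q4)
  step 3: q3  (read a: q4→q3)
  step 4: q3  (read a: q3→q3)   ← first repeat (q3 seen earlier)
  step 5: q0  (read b: q3→q0)
  step 6: q2  (read b: q0→q2)
  step 7: q4  (read a: q2→q4)
  step 8: q3  (read a: q4→q3)
  step 9: q3  (read a: q3→q3)
  step 10: q0  (read b: q3→q0)

So i = 3, j = 4, giving x = w[0:3] = aaa, y = w[3:4] = a, z = w[4:10] = bbaaab.
Check: |xy| = 4 ≤ 7 and |y| = 1 ≥ 1. Reading y takes N from q3 back to q3, so every xyⁱz is accepted.
Pumping length from the standard proof: p = 7 (the number of states). The repeated state found above gives |xy| = j ≤ 7 and |y| = j − i ≥ 1.

a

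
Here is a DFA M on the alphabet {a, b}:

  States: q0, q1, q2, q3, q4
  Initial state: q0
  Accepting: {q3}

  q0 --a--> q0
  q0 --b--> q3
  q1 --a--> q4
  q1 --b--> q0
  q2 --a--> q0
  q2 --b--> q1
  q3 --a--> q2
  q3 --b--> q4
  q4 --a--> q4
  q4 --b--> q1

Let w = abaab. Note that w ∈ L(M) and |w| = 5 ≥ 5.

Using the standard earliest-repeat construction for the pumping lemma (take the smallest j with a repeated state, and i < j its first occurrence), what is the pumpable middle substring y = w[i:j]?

Run of M on w = a b a a b:
  step 0: q0  (start)
  step 1: q0  (read a: q0→q0)   ← first repeat (q0 seen earlier)
  step 2: q3  (read b: q0→q3)
  step 3: q2  (read a: q3→q2)
  step 4: q0  (read a: q2→q0)
  step 5: q3  (read b: q0→q3)

So i = 0, j = 1, giving x = w[0:0] = ε, y = w[0:1] = a, z = w[1:5] = baab.
Check: |xy| = 1 ≤ 5 and |y| = 1 ≥ 1. Reading y takes M from q0 back to q0, so every xyⁱz is accepted.

a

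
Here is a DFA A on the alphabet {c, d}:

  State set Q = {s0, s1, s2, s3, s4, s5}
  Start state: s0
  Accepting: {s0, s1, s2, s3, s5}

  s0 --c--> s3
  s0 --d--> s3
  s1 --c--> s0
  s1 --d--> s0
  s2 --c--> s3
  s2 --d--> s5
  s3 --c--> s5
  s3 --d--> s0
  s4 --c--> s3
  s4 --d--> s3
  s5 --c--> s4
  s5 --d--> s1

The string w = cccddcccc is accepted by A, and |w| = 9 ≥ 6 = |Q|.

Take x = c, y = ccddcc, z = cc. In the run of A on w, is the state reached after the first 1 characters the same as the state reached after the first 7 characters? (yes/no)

State sequence: s0 -c-> s3 -c-> s5 -c-> s4 -d-> s3 -d-> s0 -c-> s3 -c-> s5

After x (step 1): s3. After xy (step 7): s5.
They differ (s3 ≠ s5), so y is not a cycle from the state after x; this split is not the one the pumping-lemma construction produces, and pumping y need not keep the string in L(A).

no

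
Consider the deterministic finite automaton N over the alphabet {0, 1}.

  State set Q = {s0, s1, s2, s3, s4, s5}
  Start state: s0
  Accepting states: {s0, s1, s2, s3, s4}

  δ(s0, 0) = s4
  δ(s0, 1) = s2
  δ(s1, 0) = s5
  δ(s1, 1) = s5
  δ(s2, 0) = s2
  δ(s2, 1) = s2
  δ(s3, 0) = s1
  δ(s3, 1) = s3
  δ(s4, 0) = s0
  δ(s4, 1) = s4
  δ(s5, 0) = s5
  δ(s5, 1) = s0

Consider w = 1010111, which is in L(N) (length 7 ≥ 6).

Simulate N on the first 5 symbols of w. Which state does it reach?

s2

Run of N on the first 5 characters of w = 1 0 1 0 1:
  step 0: s0  (start)
  step 1: s2  (read 1: s0→s2)
  step 2: s2  (read 0: s2→s2)
  step 3: s2  (read 1: s2→s2)
  step 4: s2  (read 0: s2→s2)
  step 5: s2  (read 1: s2→s2)

After reading 5 characters, N is in state s2.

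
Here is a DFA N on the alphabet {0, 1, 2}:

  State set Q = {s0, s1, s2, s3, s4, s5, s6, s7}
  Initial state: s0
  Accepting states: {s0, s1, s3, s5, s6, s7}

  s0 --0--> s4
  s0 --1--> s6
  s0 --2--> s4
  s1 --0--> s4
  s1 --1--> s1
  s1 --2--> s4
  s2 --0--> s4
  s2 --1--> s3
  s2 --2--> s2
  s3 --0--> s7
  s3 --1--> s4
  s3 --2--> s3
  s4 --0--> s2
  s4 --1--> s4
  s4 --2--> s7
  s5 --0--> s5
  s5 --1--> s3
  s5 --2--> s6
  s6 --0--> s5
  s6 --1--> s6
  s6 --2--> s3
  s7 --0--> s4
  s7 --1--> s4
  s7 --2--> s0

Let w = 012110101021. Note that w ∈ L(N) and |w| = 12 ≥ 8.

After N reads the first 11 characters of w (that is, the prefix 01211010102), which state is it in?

s2

Run of N on the first 11 characters of w = 0 1 2 1 1 0 1 0 1 0 2:
  step 0: s0  (start)
  step 1: s4  (read 0: s0→s4)
  step 2: s4  (read 1: s4→s4)
  step 3: s7  (read 2: s4→s7)
  step 4: s4  (read 1: s7→s4)
  step 5: s4  (read 1: s4→s4)
  step 6: s2  (read 0: s4→s2)
  step 7: s3  (read 1: s2→s3)
  step 8: s7  (read 0: s3→s7)
  step 9: s4  (read 1: s7→s4)
  step 10: s2  (read 0: s4→s2)
  step 11: s2  (read 2: s2→s2)

After reading 11 characters, N is in state s2.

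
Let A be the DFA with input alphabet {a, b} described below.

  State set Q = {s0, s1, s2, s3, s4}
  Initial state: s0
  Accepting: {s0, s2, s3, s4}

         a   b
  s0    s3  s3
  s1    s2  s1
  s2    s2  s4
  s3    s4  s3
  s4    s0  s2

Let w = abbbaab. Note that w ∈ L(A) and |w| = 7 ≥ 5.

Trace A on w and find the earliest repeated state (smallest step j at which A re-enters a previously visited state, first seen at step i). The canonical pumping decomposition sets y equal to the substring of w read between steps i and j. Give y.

State sequence: s0 -a-> s3 -b-> s3 -b-> s3 -b-> s3 -a-> s4 -a-> s0 -b-> s3
First repeat at step 2: s3 was already visited.

So i = 1, j = 2, giving x = w[0:1] = a, y = w[1:2] = b, z = w[2:7] = bbaab.
Check: |xy| = 2 ≤ 5 and |y| = 1 ≥ 1. Reading y takes A from s3 back to s3, so every xyⁱz is accepted.

b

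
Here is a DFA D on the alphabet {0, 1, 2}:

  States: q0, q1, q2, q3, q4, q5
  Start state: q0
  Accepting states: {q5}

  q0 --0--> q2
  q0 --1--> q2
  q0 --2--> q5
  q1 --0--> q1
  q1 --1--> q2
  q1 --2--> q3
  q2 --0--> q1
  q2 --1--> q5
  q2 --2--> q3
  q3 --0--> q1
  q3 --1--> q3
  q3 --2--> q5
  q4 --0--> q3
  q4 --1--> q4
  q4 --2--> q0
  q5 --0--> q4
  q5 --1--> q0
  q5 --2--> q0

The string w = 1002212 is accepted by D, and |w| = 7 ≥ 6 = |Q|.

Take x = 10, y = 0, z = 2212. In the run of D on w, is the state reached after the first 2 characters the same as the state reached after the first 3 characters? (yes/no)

State sequence: q0 -1-> q2 -0-> q1 -0-> q1

After x (step 2): q1. After xy (step 3): q1.
They match, so y = 0 drives D around a cycle from q1 back to itself; pumping y any number of times keeps D in q1 before reading z, and xyⁱz ∈ L(D) for every i ≥ 0.

yes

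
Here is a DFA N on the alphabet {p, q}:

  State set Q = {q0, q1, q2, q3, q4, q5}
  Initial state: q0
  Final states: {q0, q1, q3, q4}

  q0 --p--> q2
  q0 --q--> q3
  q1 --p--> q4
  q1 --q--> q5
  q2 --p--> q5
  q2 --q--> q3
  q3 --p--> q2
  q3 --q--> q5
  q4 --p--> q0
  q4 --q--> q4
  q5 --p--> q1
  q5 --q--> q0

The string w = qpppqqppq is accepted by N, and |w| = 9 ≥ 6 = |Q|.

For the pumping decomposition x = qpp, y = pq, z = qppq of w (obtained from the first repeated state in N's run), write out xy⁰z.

qppqppq

xy⁰z = xz = qpp·qppq = qppqppq.
Reading y = pq takes N from q5 back to q5, so after x the machine is still in q5, and z then leads to the accepting state q0. Hence qppqppq ∈ L(N).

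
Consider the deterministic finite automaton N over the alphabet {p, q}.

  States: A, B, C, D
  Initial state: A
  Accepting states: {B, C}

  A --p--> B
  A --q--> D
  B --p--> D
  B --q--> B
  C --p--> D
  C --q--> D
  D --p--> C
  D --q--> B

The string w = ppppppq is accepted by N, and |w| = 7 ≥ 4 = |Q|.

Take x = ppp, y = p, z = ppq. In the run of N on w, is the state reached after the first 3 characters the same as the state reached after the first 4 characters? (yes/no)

no

State sequence: A -p-> B -p-> D -p-> C -p-> D

After x (step 3): C. After xy (step 4): D.
They differ (C ≠ D), so y is not a cycle from the state after x; this split is not the one the pumping-lemma construction produces, and pumping y need not keep the string in L(N).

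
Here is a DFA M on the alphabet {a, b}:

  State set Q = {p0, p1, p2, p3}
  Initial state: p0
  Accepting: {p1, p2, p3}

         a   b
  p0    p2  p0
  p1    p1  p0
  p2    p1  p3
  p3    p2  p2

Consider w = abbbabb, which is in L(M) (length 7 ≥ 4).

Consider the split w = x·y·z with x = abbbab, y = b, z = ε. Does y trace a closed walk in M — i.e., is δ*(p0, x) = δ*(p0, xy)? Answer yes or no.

no

Run of M on the first 7 characters of w = a b b b a b b:
  step 0: p0  (start)
  step 1: p2  (read a: p0→p2)
  step 2: p3  (read b: p2→p3)
  step 3: p2  (read b: p3→p2)
  step 4: p3  (read b: p2→p3)
  step 5: p2  (read a: p3→p2)
  step 6: p3  (read b: p2→p3)
  step 7: p2  (read b: p3→p2)

After x (step 6): p3. After xy (step 7): p2.
They differ (p3 ≠ p2), so y is not a cycle from the state after x; this split is not the one the pumping-lemma construction produces, and pumping y need not keep the string in L(M).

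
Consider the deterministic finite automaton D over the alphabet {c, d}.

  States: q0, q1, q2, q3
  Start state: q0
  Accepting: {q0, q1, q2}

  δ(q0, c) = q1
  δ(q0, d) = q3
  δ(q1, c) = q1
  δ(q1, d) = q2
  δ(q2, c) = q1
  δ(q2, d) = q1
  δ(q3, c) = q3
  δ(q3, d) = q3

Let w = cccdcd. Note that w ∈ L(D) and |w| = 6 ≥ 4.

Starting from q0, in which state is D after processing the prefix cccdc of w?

Run of D on the first 5 characters of w = c c c d c:
  step 0: q0  (start)
  step 1: q1  (read c: q0→q1)
  step 2: q1  (read c: q1→q1)
  step 3: q1  (read c: q1→q1)
  step 4: q2  (read d: q1→q2)
  step 5: q1  (read c: q2→q1)

After reading 5 characters, D is in state q1.
(This kind of state-tracing is the core of the pumping-lemma construction: with 4 states, pigeonhole forces a repeat within the first 4 steps.)

q1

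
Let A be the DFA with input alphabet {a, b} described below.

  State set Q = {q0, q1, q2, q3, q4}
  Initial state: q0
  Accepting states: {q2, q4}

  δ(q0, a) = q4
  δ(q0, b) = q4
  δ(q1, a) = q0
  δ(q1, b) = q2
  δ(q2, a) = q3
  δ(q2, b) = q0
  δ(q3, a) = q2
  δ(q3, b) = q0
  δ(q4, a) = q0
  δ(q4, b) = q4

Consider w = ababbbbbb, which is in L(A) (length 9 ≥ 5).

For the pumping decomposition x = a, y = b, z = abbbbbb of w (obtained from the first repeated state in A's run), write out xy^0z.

xy⁰z = xz = a·abbbbbb = aabbbbbb.
Reading y = b takes A from q4 back to q4, so after x the machine is still in q4, and z then leads to the accepting state q4. Hence aabbbbbb ∈ L(A).

aabbbbbb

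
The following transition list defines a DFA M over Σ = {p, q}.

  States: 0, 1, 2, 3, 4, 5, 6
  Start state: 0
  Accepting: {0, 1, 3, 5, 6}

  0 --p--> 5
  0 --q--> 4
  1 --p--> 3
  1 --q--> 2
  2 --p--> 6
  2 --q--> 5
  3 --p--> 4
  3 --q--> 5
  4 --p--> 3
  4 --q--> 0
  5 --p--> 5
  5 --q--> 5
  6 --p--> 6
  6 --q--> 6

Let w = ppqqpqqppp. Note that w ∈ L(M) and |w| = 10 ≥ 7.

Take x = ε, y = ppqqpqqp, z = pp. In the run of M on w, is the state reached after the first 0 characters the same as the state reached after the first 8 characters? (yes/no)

State sequence: 0 -p-> 5 -p-> 5 -q-> 5 -q-> 5 -p-> 5 -q-> 5 -q-> 5 -p-> 5

After x (step 0): 0. After xy (step 8): 5.
They differ (0 ≠ 5), so y is not a cycle from the state after x; this split is not the one the pumping-lemma construction produces, and pumping y need not keep the string in L(M).

no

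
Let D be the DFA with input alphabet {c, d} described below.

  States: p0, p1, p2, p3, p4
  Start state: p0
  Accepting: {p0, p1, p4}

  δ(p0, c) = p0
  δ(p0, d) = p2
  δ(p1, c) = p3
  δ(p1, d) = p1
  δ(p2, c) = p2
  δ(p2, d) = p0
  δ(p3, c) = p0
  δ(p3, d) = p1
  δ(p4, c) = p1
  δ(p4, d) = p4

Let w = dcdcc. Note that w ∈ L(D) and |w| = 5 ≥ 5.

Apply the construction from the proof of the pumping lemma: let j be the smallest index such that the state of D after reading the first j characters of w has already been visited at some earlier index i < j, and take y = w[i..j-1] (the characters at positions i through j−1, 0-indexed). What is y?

Run of D on w = d c d c c:
  step 0: p0  (start)
  step 1: p2  (read d: p0→p2)
  step 2: p2  (read c: p2→p2)   ← first repeat (p2 seen earlier)
  step 3: p0  (read d: p2→p0)
  step 4: p0  (read c: p0→p0)
  step 5: p0  (read c: p0→p0)

So i = 1, j = 2, giving x = w[0:1] = d, y = w[1:2] = c, z = w[2:5] = dcc.
Check: |xy| = 2 ≤ 5 and |y| = 1 ≥ 1. Reading y takes D from p2 back to p2, so every xyⁱz is accepted.

c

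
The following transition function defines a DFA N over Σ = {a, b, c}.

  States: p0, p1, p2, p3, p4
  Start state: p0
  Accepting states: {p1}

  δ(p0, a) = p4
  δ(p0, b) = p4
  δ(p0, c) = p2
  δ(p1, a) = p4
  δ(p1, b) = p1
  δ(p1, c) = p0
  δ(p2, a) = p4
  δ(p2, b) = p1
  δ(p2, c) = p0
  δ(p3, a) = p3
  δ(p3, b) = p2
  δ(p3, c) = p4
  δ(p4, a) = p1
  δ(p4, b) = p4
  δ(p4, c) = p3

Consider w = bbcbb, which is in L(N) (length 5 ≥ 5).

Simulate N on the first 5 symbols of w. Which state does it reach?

Run of N on the first 5 characters of w = b b c b b:
  step 0: p0  (start)
  step 1: p4  (read b: p0→p4)
  step 2: p4  (read b: p4→p4)
  step 3: p3  (read c: p4→p3)
  step 4: p2  (read b: p3→p2)
  step 5: p1  (read b: p2→p1)

After reading 5 characters, N is in state p1.

p1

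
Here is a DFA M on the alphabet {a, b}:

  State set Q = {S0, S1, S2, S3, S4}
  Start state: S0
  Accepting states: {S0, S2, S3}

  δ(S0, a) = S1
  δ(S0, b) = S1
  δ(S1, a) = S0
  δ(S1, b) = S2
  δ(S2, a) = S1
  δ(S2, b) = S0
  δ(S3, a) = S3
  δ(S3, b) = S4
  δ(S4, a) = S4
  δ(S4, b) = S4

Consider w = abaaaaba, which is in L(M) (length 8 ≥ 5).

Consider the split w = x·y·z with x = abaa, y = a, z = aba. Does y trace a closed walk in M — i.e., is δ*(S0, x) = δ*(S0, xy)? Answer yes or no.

no

Run of M on the first 5 characters of w = a b a a a:
  step 0: S0  (start)
  step 1: S1  (read a: S0→S1)
  step 2: S2  (read b: S1→S2)
  step 3: S1  (read a: S2→S1)
  step 4: S0  (read a: S1→S0)
  step 5: S1  (read a: S0→S1)

After x (step 4): S0. After xy (step 5): S1.
They differ (S0 ≠ S1), so y is not a cycle from the state after x; this split is not the one the pumping-lemma construction produces, and pumping y need not keep the string in L(M).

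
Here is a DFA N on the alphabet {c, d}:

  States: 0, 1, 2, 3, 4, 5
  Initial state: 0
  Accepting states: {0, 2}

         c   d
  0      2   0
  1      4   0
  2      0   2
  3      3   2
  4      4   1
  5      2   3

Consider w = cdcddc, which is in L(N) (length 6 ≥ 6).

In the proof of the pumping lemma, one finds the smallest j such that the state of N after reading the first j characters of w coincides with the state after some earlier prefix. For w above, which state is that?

Run of N on w = c d c d d c:
  step 0: 0  (start)
  step 1: 2  (read c: 0→2)
  step 2: 2  (read d: 2→2)   ← first repeat (2 seen earlier)
  step 3: 0  (read c: 2→0)
  step 4: 0  (read d: 0→0)
  step 5: 0  (read d: 0→0)
  step 6: 2  (read c: 0→2)

The earliest repeat is at step j = 2: N is in 2, which it already visited at step i = 1.
Since N has 6 states, any run of length ≥ 6 visits 6+1 states, so by pigeonhole some state repeats within the first 6 steps — that repeat gives the pumpable loop.

2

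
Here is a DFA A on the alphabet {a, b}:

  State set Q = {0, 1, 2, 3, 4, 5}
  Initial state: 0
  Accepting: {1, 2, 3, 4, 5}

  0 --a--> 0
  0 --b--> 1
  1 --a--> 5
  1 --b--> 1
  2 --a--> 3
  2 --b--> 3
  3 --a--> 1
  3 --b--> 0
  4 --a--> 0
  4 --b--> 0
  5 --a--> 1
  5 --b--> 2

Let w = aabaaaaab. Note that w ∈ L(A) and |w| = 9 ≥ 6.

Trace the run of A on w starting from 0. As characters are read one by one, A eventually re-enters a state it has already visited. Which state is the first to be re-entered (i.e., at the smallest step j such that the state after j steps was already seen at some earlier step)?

0

Run of A on w = a a b a a a a a b:
  step 0: 0  (start)
  step 1: 0  (read a: 0→0)   ← first repeat (0 seen earlier)
  step 2: 0  (read a: 0→0)
  step 3: 1  (read b: 0→1)
  step 4: 5  (read a: 1→5)
  step 5: 1  (read a: 5→1)
  step 6: 5  (read a: 1→5)
  step 7: 1  (read a: 5→1)
  step 8: 5  (read a: 1→5)
  step 9: 2  (read b: 5→2)

The earliest repeat is at step j = 1: A is in 0, which it already visited at step i = 0.
Since A has 6 states, any run of length ≥ 6 visits 6+1 states, so by pigeonhole some state repeats within the first 6 steps — that repeat gives the pumpable loop.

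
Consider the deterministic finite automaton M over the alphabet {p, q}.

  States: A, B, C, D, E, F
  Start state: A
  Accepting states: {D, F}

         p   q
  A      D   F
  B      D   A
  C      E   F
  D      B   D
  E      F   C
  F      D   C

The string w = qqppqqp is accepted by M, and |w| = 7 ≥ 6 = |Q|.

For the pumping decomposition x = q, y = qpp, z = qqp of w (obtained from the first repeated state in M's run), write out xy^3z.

qqppqppqppqqp

xy^3z = q·qpp·qpp·qpp·qqp = qqppqppqppqqp.
Reading y = qpp takes M from F back to F, so after x·y·y·y the machine is still in F, and z then leads to the accepting state D. Hence qqppqppqppqqp ∈ L(M).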